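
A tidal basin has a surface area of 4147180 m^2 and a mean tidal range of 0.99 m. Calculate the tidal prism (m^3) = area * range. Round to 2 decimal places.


Tidal prism = Area * Tidal range
P = 4147180 * 0.99
P = 4105708.20 m^3

4105708.20


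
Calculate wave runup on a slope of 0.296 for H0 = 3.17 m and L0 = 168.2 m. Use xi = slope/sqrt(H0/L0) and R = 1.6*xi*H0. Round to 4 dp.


xi = slope / sqrt(H0/L0)
H0/L0 = 3.17/168.2 = 0.018847
sqrt(0.018847) = 0.137283
xi = 0.296 / 0.137283 = 2.156131
R = 1.6 * xi * H0 = 1.6 * 2.156131 * 3.17
R = 10.9359 m

10.9359


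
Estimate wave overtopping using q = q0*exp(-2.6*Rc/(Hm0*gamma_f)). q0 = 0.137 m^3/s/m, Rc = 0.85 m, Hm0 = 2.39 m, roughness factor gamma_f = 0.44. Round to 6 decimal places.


q = q0 * exp(-2.6 * Rc / (Hm0 * gamma_f))
Exponent = -2.6 * 0.85 / (2.39 * 0.44)
= -2.6 * 0.85 / 1.0516
= -2.101560
exp(-2.101560) = 0.122266
q = 0.137 * 0.122266
q = 0.016750 m^3/s/m

0.016750


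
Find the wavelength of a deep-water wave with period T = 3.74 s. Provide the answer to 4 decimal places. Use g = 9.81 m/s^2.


L0 = g * T^2 / (2 * pi)
L0 = 9.81 * 3.74^2 / (2 * pi)
L0 = 9.81 * 13.9876 / 6.28319
L0 = 137.2184 / 6.28319
L0 = 21.8390 m

21.8390


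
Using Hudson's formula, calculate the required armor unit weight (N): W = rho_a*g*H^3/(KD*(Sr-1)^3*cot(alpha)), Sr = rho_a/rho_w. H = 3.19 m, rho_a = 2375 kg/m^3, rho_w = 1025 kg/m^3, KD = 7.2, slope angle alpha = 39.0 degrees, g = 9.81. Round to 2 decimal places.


Sr = rho_a / rho_w = 2375 / 1025 = 2.317073
(Sr - 1) = 1.317073
(Sr - 1)^3 = 2.284703
cot(39.0) = 1 / tan(39.0) = 1 / 0.809784 = 1.234897
Numerator = 2375 * 9.81 * 3.19^3 = 756318.4075
Denominator = 7.2 * 2.284703 * 1.234897 = 20.313885
W = 756318.4075 / 20.313885
W = 37231.60 N

37231.60


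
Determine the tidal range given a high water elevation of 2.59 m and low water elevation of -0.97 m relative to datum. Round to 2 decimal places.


Tidal range = High water - Low water
Tidal range = 2.59 - (-0.97)
Tidal range = 3.56 m

3.56


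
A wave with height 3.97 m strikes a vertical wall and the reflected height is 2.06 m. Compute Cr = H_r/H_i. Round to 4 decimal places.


Cr = H_r / H_i
Cr = 2.06 / 3.97
Cr = 0.5189

0.5189


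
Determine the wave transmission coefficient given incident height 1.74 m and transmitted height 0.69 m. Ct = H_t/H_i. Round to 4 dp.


Ct = H_t / H_i
Ct = 0.69 / 1.74
Ct = 0.3966

0.3966


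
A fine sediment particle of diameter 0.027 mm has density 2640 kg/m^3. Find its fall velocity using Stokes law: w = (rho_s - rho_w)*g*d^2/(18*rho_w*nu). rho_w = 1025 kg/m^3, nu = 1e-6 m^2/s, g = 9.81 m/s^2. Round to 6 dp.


w = (rho_s - rho_w) * g * d^2 / (18 * rho_w * nu)
d = 0.027 mm = 0.000027 m
rho_s - rho_w = 2640 - 1025 = 1615
Numerator = 1615 * 9.81 * (0.000027)^2 = 0.000011549656
Denominator = 18 * 1025 * 1e-6 = 0.018450
w = 0.000626 m/s

0.000626


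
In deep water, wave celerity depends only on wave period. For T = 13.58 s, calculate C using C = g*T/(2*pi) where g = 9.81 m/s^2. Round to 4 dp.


We use the deep-water celerity formula:
C = g * T / (2 * pi)
C = 9.81 * 13.58 / (2 * 3.14159...)
C = 133.219800 / 6.283185
C = 21.2026 m/s

21.2026


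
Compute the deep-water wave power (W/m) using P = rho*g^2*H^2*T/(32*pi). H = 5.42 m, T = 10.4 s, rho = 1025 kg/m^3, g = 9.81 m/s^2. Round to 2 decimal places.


P = rho * g^2 * H^2 * T / (32 * pi)
P = 1025 * 9.81^2 * 5.42^2 * 10.4 / (32 * pi)
P = 1025 * 96.2361 * 29.3764 * 10.4 / 100.53096
P = 299773.99 W/m

299773.99


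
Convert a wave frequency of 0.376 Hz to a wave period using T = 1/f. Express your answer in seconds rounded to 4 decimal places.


T = 1 / f
T = 1 / 0.376
T = 2.6596 s

2.6596


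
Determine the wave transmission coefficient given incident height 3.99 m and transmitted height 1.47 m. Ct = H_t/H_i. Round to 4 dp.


Ct = H_t / H_i
Ct = 1.47 / 3.99
Ct = 0.3684

0.3684


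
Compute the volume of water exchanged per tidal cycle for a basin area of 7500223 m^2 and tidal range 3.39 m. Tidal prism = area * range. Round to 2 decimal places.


Tidal prism = Area * Tidal range
P = 7500223 * 3.39
P = 25425755.97 m^3

25425755.97


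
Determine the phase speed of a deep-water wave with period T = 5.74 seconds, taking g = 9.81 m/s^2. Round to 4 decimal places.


We use the deep-water celerity formula:
C = g * T / (2 * pi)
C = 9.81 * 5.74 / (2 * 3.14159...)
C = 56.309400 / 6.283185
C = 8.9619 m/s

8.9619


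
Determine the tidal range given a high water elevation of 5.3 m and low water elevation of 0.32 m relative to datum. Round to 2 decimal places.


Tidal range = High water - Low water
Tidal range = 5.3 - (0.32)
Tidal range = 4.98 m

4.98


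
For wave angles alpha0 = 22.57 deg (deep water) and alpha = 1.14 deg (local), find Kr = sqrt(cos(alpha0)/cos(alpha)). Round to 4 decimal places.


Kr = sqrt(cos(alpha0) / cos(alpha))
cos(22.57) = 0.923411
cos(1.14) = 0.999802
Kr = sqrt(0.923411 / 0.999802)
Kr = sqrt(0.923594)
Kr = 0.9610

0.9610


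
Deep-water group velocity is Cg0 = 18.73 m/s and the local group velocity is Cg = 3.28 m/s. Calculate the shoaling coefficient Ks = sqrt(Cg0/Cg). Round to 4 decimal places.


Ks = sqrt(Cg0 / Cg)
Ks = sqrt(18.73 / 3.28)
Ks = sqrt(5.7104)
Ks = 2.3896

2.3896


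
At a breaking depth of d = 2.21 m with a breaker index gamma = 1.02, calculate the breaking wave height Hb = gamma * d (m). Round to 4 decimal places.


Hb = gamma * d
Hb = 1.02 * 2.21
Hb = 2.2542 m

2.2542


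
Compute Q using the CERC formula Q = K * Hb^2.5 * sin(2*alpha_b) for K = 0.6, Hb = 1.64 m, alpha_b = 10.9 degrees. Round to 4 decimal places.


Q = K * Hb^2.5 * sin(2 * alpha_b)
Hb^2.5 = 1.64^2.5 = 3.444369
sin(2 * 10.9) = sin(21.8) = 0.371368
Q = 0.6 * 3.444369 * 0.371368
Q = 0.7675 m^3/s

0.7675


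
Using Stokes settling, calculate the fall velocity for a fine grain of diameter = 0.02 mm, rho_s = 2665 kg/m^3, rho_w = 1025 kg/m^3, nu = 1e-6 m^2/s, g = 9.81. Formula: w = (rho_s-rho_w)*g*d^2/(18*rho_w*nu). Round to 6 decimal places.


w = (rho_s - rho_w) * g * d^2 / (18 * rho_w * nu)
d = 0.02 mm = 0.000020 m
rho_s - rho_w = 2665 - 1025 = 1640
Numerator = 1640 * 9.81 * (0.000020)^2 = 0.000006435360
Denominator = 18 * 1025 * 1e-6 = 0.018450
w = 0.000349 m/s

0.000349


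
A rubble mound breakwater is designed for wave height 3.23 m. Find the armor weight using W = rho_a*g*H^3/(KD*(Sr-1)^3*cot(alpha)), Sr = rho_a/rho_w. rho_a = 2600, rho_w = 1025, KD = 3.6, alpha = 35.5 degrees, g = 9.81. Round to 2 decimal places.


Sr = rho_a / rho_w = 2600 / 1025 = 2.536585
(Sr - 1) = 1.536585
(Sr - 1)^3 = 3.628023
cot(35.5) = 1 / tan(35.5) = 1 / 0.713293 = 1.401948
Numerator = 2600 * 9.81 * 3.23^3 = 859507.9981
Denominator = 3.6 * 3.628023 * 1.401948 = 18.310684
W = 859507.9981 / 18.310684
W = 46940.24 N

46940.24


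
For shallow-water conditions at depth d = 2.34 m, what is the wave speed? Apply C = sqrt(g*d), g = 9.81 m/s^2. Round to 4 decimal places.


Using the shallow-water approximation:
C = sqrt(g * d) = sqrt(9.81 * 2.34)
C = sqrt(22.9554)
C = 4.7912 m/s

4.7912


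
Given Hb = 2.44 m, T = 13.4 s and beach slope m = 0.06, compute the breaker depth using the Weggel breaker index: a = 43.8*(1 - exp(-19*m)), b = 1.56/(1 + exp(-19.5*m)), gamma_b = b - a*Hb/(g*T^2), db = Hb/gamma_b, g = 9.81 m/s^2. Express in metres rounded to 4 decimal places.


a = 43.8 * (1 - exp(-19 * m))
exp(-19 * 0.06) = exp(-1.1400) = 0.319819
a = 43.8 * (1 - 0.319819) = 29.791927
b = 1.56 / (1 + exp(-19.5 * m))
exp(-19.5 * 0.06) = exp(-1.1700) = 0.310367
b = 1.56 / (1 + 0.310367) = 1.190506
Hb / (g * T^2) = 2.44 / (9.81 * 13.4^2) = 2.44 / 1761.4836 = 0.00138520
gamma_b = b - a * Hb/(g*T^2) = 1.190506 - 29.791927 * 0.00138520 = 1.149239
db = Hb / gamma_b = 2.44 / 1.149239
db = 2.1231 m

2.1231


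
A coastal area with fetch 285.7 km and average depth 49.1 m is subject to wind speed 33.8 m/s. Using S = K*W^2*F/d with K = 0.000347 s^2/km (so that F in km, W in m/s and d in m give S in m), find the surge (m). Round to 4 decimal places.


S = K * W^2 * F / d
W^2 = 33.8^2 = 1142.44
S = 0.000347 * 1142.44 * 285.7 / 49.1
Numerator = 0.000347 * 1142.44 * 285.7 = 113.259102
S = 113.259102 / 49.1 = 2.3067 m

2.3067


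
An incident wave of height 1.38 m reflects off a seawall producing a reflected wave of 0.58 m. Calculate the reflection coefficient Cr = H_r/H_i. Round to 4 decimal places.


Cr = H_r / H_i
Cr = 0.58 / 1.38
Cr = 0.4203

0.4203


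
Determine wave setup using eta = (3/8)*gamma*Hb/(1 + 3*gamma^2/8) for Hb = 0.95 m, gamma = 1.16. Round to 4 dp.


eta = (3/8) * gamma * Hb / (1 + 3*gamma^2/8)
Numerator = (3/8) * 1.16 * 0.95 = 0.413250
Denominator = 1 + 3*1.16^2/8 = 1 + 0.504600 = 1.504600
eta = 0.413250 / 1.504600
eta = 0.2747 m

0.2747


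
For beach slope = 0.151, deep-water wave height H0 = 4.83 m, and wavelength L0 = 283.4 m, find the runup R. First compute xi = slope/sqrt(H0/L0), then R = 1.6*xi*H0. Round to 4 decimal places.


xi = slope / sqrt(H0/L0)
H0/L0 = 4.83/283.4 = 0.017043
sqrt(0.017043) = 0.130549
xi = 0.151 / 0.130549 = 1.156654
R = 1.6 * xi * H0 = 1.6 * 1.156654 * 4.83
R = 8.9386 m

8.9386


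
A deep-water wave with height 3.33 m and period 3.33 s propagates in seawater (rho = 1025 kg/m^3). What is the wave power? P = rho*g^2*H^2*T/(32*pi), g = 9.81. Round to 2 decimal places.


P = rho * g^2 * H^2 * T / (32 * pi)
P = 1025 * 9.81^2 * 3.33^2 * 3.33 / (32 * pi)
P = 1025 * 96.2361 * 11.0889 * 3.33 / 100.53096
P = 36232.20 W/m

36232.20


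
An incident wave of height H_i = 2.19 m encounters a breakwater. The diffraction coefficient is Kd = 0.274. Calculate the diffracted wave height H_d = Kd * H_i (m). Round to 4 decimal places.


H_d = Kd * H_i
H_d = 0.274 * 2.19
H_d = 0.6001 m

0.6001


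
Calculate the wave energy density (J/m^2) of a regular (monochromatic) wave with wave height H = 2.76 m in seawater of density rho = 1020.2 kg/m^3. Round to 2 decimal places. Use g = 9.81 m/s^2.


E = (1/8) * rho * g * H^2
E = (1/8) * 1020.2 * 9.81 * 2.76^2
E = 0.125 * 1020.2 * 9.81 * 7.6176
E = 9529.77 J/m^2

9529.77


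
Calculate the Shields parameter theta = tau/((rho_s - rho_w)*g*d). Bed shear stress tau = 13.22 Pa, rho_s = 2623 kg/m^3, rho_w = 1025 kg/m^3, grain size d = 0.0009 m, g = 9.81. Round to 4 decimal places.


theta = tau / ((rho_s - rho_w) * g * d)
rho_s - rho_w = 2623 - 1025 = 1598
Denominator = 1598 * 9.81 * 0.0009 = 14.108742
theta = 13.22 / 14.108742
theta = 0.9370

0.9370


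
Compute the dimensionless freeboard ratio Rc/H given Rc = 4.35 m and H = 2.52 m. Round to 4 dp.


Relative freeboard = Rc / H
= 4.35 / 2.52
= 1.7262

1.7262


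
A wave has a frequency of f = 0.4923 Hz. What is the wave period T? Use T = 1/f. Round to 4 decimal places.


T = 1 / f
T = 1 / 0.4923
T = 2.0313 s

2.0313


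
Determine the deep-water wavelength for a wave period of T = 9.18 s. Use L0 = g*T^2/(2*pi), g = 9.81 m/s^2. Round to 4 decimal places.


L0 = g * T^2 / (2 * pi)
L0 = 9.81 * 9.18^2 / (2 * pi)
L0 = 9.81 * 84.2724 / 6.28319
L0 = 826.7122 / 6.28319
L0 = 131.5753 m

131.5753


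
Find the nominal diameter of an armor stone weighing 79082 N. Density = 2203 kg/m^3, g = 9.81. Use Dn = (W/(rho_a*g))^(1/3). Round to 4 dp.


V = W / (rho_a * g)
V = 79082 / (2203 * 9.81)
V = 79082 / 21611.43
V = 3.659267 m^3
Dn = V^(1/3) = 3.659267^(1/3)
Dn = 1.5410 m

1.5410


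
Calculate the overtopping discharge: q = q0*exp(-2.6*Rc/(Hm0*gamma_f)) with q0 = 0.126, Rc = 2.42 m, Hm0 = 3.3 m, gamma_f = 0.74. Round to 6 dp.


q = q0 * exp(-2.6 * Rc / (Hm0 * gamma_f))
Exponent = -2.6 * 2.42 / (3.3 * 0.74)
= -2.6 * 2.42 / 2.4420
= -2.576577
exp(-2.576577) = 0.076034
q = 0.126 * 0.076034
q = 0.009580 m^3/s/m

0.009580


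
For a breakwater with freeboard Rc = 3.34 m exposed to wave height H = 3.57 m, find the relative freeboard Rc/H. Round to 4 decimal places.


Relative freeboard = Rc / H
= 3.34 / 3.57
= 0.9356

0.9356


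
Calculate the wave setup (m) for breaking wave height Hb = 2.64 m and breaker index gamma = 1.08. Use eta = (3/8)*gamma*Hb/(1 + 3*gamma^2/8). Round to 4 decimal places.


eta = (3/8) * gamma * Hb / (1 + 3*gamma^2/8)
Numerator = (3/8) * 1.08 * 2.64 = 1.069200
Denominator = 1 + 3*1.08^2/8 = 1 + 0.437400 = 1.437400
eta = 1.069200 / 1.437400
eta = 0.7438 m

0.7438


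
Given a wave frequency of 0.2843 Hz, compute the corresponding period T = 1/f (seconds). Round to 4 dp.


T = 1 / f
T = 1 / 0.2843
T = 3.5174 s

3.5174


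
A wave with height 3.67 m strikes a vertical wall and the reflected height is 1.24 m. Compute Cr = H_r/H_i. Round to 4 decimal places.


Cr = H_r / H_i
Cr = 1.24 / 3.67
Cr = 0.3379

0.3379


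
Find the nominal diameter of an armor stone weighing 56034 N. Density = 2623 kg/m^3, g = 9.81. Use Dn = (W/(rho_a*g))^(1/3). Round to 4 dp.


V = W / (rho_a * g)
V = 56034 / (2623 * 9.81)
V = 56034 / 25731.63
V = 2.177631 m^3
Dn = V^(1/3) = 2.177631^(1/3)
Dn = 1.2962 m

1.2962


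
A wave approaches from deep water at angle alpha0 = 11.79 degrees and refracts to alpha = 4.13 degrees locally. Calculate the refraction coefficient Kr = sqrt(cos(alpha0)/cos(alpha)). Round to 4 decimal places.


Kr = sqrt(cos(alpha0) / cos(alpha))
cos(11.79) = 0.978903
cos(4.13) = 0.997403
Kr = sqrt(0.978903 / 0.997403)
Kr = sqrt(0.981452)
Kr = 0.9907

0.9907


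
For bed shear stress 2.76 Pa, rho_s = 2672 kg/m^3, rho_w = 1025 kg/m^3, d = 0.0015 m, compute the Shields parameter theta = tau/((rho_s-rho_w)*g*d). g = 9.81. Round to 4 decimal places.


theta = tau / ((rho_s - rho_w) * g * d)
rho_s - rho_w = 2672 - 1025 = 1647
Denominator = 1647 * 9.81 * 0.0015 = 24.235605
theta = 2.76 / 24.235605
theta = 0.1139

0.1139


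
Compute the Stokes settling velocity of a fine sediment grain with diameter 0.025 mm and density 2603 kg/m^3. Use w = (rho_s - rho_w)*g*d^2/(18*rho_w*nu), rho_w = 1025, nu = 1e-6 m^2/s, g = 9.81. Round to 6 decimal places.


w = (rho_s - rho_w) * g * d^2 / (18 * rho_w * nu)
d = 0.025 mm = 0.000025 m
rho_s - rho_w = 2603 - 1025 = 1578
Numerator = 1578 * 9.81 * (0.000025)^2 = 0.000009675113
Denominator = 18 * 1025 * 1e-6 = 0.018450
w = 0.000524 m/s

0.000524


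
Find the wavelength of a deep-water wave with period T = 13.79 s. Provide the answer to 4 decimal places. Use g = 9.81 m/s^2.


L0 = g * T^2 / (2 * pi)
L0 = 9.81 * 13.79^2 / (2 * pi)
L0 = 9.81 * 190.1641 / 6.28319
L0 = 1865.5098 / 6.28319
L0 = 296.9051 m

296.9051


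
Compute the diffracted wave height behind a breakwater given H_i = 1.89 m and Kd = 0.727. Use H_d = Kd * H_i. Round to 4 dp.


H_d = Kd * H_i
H_d = 0.727 * 1.89
H_d = 1.3740 m

1.3740


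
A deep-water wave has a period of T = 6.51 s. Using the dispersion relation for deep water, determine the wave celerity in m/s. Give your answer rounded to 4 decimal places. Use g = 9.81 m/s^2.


We use the deep-water celerity formula:
C = g * T / (2 * pi)
C = 9.81 * 6.51 / (2 * 3.14159...)
C = 63.863100 / 6.283185
C = 10.1641 m/s

10.1641


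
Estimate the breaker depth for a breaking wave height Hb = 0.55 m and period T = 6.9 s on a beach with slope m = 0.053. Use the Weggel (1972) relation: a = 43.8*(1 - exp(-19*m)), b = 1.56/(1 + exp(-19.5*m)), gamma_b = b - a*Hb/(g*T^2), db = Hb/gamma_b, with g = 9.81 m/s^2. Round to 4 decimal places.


a = 43.8 * (1 - exp(-19 * m))
exp(-19 * 0.053) = exp(-1.0070) = 0.365313
a = 43.8 * (1 - 0.365313) = 27.799278
b = 1.56 / (1 + exp(-19.5 * m))
exp(-19.5 * 0.053) = exp(-1.0335) = 0.355760
b = 1.56 / (1 + 0.355760) = 1.150646
Hb / (g * T^2) = 0.55 / (9.81 * 6.9^2) = 0.55 / 467.0541 = 0.00117759
gamma_b = b - a * Hb/(g*T^2) = 1.150646 - 27.799278 * 0.00117759 = 1.117910
db = Hb / gamma_b = 0.55 / 1.117910
db = 0.4920 m

0.4920


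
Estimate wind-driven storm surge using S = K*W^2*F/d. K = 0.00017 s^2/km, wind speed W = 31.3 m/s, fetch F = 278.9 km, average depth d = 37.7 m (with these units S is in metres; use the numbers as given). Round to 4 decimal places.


S = K * W^2 * F / d
W^2 = 31.3^2 = 979.69
S = 0.00017 * 979.69 * 278.9 / 37.7
Numerator = 0.00017 * 979.69 * 278.9 = 46.450042
S = 46.450042 / 37.7 = 1.2321 m

1.2321


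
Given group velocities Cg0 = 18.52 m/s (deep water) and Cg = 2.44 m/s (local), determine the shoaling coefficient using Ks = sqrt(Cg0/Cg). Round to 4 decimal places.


Ks = sqrt(Cg0 / Cg)
Ks = sqrt(18.52 / 2.44)
Ks = sqrt(7.5902)
Ks = 2.7550

2.7550


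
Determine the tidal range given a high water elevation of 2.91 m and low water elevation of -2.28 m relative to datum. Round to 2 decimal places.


Tidal range = High water - Low water
Tidal range = 2.91 - (-2.28)
Tidal range = 5.19 m

5.19


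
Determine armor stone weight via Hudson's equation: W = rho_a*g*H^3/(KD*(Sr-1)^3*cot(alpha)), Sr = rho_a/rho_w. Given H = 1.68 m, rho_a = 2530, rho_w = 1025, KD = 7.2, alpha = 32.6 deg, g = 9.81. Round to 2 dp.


Sr = rho_a / rho_w = 2530 / 1025 = 2.468293
(Sr - 1) = 1.468293
(Sr - 1)^3 = 3.165468
cot(32.6) = 1 / tan(32.6) = 1 / 0.639527 = 1.563656
Numerator = 2530 * 9.81 * 1.68^3 = 117683.9871
Denominator = 7.2 * 3.165468 * 1.563656 = 35.637869
W = 117683.9871 / 35.637869
W = 3302.22 N

3302.22


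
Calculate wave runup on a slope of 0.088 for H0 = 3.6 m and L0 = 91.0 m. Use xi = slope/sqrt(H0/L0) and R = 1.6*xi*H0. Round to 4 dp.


xi = slope / sqrt(H0/L0)
H0/L0 = 3.6/91.0 = 0.039560
sqrt(0.039560) = 0.198898
xi = 0.088 / 0.198898 = 0.442438
R = 1.6 * xi * H0 = 1.6 * 0.442438 * 3.6
R = 2.5484 m

2.5484


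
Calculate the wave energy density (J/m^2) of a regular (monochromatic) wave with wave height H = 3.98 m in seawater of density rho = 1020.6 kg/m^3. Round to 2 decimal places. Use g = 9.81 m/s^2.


E = (1/8) * rho * g * H^2
E = (1/8) * 1020.6 * 9.81 * 3.98^2
E = 0.125 * 1020.6 * 9.81 * 15.8404
E = 19824.43 J/m^2

19824.43


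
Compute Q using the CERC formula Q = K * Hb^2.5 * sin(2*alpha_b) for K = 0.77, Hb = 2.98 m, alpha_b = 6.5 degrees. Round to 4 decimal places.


Q = K * Hb^2.5 * sin(2 * alpha_b)
Hb^2.5 = 2.98^2.5 = 15.329947
sin(2 * 6.5) = sin(13.0) = 0.224951
Q = 0.77 * 15.329947 * 0.224951
Q = 2.6553 m^3/s

2.6553


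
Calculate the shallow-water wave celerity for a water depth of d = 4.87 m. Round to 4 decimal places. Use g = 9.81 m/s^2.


Using the shallow-water approximation:
C = sqrt(g * d) = sqrt(9.81 * 4.87)
C = sqrt(47.7747)
C = 6.9119 m/s

6.9119


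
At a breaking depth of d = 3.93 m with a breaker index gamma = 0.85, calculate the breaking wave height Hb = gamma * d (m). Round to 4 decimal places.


Hb = gamma * d
Hb = 0.85 * 3.93
Hb = 3.3405 m

3.3405


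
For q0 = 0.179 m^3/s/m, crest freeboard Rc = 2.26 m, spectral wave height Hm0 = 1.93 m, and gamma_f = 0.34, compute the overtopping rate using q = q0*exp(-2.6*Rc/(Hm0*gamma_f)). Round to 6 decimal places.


q = q0 * exp(-2.6 * Rc / (Hm0 * gamma_f))
Exponent = -2.6 * 2.26 / (1.93 * 0.34)
= -2.6 * 2.26 / 0.6562
= -8.954587
exp(-8.954587) = 0.000129
q = 0.179 * 0.000129
q = 0.000023 m^3/s/m

0.000023


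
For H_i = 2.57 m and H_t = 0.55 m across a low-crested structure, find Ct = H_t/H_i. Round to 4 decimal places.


Ct = H_t / H_i
Ct = 0.55 / 2.57
Ct = 0.2140

0.2140


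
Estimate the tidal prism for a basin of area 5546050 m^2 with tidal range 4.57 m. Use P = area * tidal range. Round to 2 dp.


Tidal prism = Area * Tidal range
P = 5546050 * 4.57
P = 25345448.50 m^3

25345448.50


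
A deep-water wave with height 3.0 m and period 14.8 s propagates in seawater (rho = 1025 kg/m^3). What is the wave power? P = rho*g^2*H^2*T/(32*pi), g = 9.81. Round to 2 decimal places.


P = rho * g^2 * H^2 * T / (32 * pi)
P = 1025 * 9.81^2 * 3.0^2 * 14.8 / (32 * pi)
P = 1025 * 96.2361 * 9.0000 * 14.8 / 100.53096
P = 130697.19 W/m

130697.19


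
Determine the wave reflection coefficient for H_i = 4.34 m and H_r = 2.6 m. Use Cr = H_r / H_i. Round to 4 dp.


Cr = H_r / H_i
Cr = 2.6 / 4.34
Cr = 0.5991

0.5991


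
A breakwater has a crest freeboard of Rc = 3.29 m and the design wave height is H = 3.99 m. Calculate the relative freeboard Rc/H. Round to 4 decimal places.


Relative freeboard = Rc / H
= 3.29 / 3.99
= 0.8246

0.8246


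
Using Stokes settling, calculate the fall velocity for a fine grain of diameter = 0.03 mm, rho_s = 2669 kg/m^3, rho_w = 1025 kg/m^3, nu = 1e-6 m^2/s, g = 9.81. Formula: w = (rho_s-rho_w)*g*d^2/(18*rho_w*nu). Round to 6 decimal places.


w = (rho_s - rho_w) * g * d^2 / (18 * rho_w * nu)
d = 0.03 mm = 0.000030 m
rho_s - rho_w = 2669 - 1025 = 1644
Numerator = 1644 * 9.81 * (0.000030)^2 = 0.000014514876
Denominator = 18 * 1025 * 1e-6 = 0.018450
w = 0.000787 m/s

0.000787


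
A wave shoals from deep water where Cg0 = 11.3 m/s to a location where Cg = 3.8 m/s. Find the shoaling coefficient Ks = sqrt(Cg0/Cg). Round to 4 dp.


Ks = sqrt(Cg0 / Cg)
Ks = sqrt(11.3 / 3.8)
Ks = sqrt(2.9737)
Ks = 1.7244

1.7244


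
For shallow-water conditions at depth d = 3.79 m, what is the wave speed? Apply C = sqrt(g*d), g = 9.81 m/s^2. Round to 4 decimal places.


Using the shallow-water approximation:
C = sqrt(g * d) = sqrt(9.81 * 3.79)
C = sqrt(37.1799)
C = 6.0975 m/s

6.0975


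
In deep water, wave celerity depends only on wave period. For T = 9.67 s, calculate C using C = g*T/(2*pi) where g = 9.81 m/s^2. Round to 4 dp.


We use the deep-water celerity formula:
C = g * T / (2 * pi)
C = 9.81 * 9.67 / (2 * 3.14159...)
C = 94.862700 / 6.283185
C = 15.0979 m/s

15.0979


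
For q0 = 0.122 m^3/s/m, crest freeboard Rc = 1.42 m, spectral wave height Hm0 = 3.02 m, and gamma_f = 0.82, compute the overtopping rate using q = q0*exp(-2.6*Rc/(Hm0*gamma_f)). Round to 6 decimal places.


q = q0 * exp(-2.6 * Rc / (Hm0 * gamma_f))
Exponent = -2.6 * 1.42 / (3.02 * 0.82)
= -2.6 * 1.42 / 2.4764
= -1.490874
exp(-1.490874) = 0.225176
q = 0.122 * 0.225176
q = 0.027471 m^3/s/m

0.027471


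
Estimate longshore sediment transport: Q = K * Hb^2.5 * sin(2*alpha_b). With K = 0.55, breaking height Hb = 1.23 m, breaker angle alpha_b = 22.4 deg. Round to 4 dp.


Q = K * Hb^2.5 * sin(2 * alpha_b)
Hb^2.5 = 1.23^2.5 = 1.677887
sin(2 * 22.4) = sin(44.8) = 0.704634
Q = 0.55 * 1.677887 * 0.704634
Q = 0.6503 m^3/s

0.6503


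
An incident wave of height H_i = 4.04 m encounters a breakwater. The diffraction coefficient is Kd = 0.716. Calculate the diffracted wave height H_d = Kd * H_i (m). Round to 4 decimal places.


H_d = Kd * H_i
H_d = 0.716 * 4.04
H_d = 2.8926 m

2.8926


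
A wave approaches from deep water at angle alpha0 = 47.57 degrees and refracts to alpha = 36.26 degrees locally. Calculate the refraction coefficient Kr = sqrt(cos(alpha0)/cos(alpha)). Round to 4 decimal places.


Kr = sqrt(cos(alpha0) / cos(alpha))
cos(47.57) = 0.674689
cos(36.26) = 0.806341
Kr = sqrt(0.674689 / 0.806341)
Kr = sqrt(0.836729)
Kr = 0.9147

0.9147


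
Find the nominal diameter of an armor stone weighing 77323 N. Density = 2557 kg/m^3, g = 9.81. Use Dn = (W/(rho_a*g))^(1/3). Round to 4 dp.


V = W / (rho_a * g)
V = 77323 / (2557 * 9.81)
V = 77323 / 25084.17
V = 3.082542 m^3
Dn = V^(1/3) = 3.082542^(1/3)
Dn = 1.4554 m

1.4554


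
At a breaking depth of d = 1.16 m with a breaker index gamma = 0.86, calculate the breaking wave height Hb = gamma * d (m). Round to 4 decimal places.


Hb = gamma * d
Hb = 0.86 * 1.16
Hb = 0.9976 m

0.9976


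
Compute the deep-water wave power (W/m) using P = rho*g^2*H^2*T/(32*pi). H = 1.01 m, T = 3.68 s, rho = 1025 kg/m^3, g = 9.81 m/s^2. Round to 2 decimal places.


P = rho * g^2 * H^2 * T / (32 * pi)
P = 1025 * 9.81^2 * 1.01^2 * 3.68 / (32 * pi)
P = 1025 * 96.2361 * 1.0201 * 3.68 / 100.53096
P = 3683.43 W/m

3683.43


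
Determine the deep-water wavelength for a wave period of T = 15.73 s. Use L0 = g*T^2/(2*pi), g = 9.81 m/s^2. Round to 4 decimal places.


L0 = g * T^2 / (2 * pi)
L0 = 9.81 * 15.73^2 / (2 * pi)
L0 = 9.81 * 247.4329 / 6.28319
L0 = 2427.3167 / 6.28319
L0 = 386.3195 m

386.3195


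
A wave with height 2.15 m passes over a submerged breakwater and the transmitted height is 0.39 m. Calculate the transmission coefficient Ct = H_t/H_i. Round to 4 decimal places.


Ct = H_t / H_i
Ct = 0.39 / 2.15
Ct = 0.1814

0.1814


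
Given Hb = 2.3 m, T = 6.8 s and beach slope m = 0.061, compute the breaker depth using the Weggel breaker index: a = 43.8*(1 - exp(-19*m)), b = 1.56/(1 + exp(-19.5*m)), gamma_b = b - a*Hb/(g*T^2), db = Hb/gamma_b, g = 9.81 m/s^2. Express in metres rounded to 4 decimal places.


a = 43.8 * (1 - exp(-19 * m))
exp(-19 * 0.061) = exp(-1.1590) = 0.313800
a = 43.8 * (1 - 0.313800) = 30.055568
b = 1.56 / (1 + exp(-19.5 * m))
exp(-19.5 * 0.061) = exp(-1.1895) = 0.304373
b = 1.56 / (1 + 0.304373) = 1.195977
Hb / (g * T^2) = 2.3 / (9.81 * 6.8^2) = 2.3 / 453.6144 = 0.00507039
gamma_b = b - a * Hb/(g*T^2) = 1.195977 - 30.055568 * 0.00507039 = 1.043583
db = Hb / gamma_b = 2.3 / 1.043583
db = 2.2039 m

2.2039


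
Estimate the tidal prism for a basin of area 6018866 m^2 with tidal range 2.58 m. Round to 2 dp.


Tidal prism = Area * Tidal range
P = 6018866 * 2.58
P = 15528674.28 m^3

15528674.28


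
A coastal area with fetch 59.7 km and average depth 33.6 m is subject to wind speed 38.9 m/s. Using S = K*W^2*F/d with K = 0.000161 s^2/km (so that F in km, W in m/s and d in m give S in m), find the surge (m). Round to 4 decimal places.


S = K * W^2 * F / d
W^2 = 38.9^2 = 1513.21
S = 0.000161 * 1513.21 * 59.7 / 33.6
Numerator = 0.000161 * 1513.21 * 59.7 = 14.544521
S = 14.544521 / 33.6 = 0.4329 m

0.4329


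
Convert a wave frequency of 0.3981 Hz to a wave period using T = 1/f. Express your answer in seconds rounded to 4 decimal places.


T = 1 / f
T = 1 / 0.3981
T = 2.5119 s

2.5119


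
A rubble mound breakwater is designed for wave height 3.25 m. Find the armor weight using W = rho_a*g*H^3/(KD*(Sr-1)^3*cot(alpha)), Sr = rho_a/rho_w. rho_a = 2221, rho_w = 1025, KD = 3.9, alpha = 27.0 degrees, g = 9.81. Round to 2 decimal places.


Sr = rho_a / rho_w = 2221 / 1025 = 2.166829
(Sr - 1) = 1.166829
(Sr - 1)^3 = 1.588627
cot(27.0) = 1 / tan(27.0) = 1 / 0.509525 = 1.962611
Numerator = 2221 * 9.81 * 3.25^3 = 747941.5308
Denominator = 3.9 * 1.588627 * 1.962611 = 12.159639
W = 747941.5308 / 12.159639
W = 61510.18 N

61510.18


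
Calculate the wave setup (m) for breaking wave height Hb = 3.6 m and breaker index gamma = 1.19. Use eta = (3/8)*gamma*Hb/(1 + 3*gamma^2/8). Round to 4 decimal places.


eta = (3/8) * gamma * Hb / (1 + 3*gamma^2/8)
Numerator = (3/8) * 1.19 * 3.6 = 1.606500
Denominator = 1 + 3*1.19^2/8 = 1 + 0.531038 = 1.531038
eta = 1.606500 / 1.531038
eta = 1.0493 m

1.0493


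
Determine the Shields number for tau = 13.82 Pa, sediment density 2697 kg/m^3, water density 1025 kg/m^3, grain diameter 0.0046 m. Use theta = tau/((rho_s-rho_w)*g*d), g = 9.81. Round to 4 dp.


theta = tau / ((rho_s - rho_w) * g * d)
rho_s - rho_w = 2697 - 1025 = 1672
Denominator = 1672 * 9.81 * 0.0046 = 75.450672
theta = 13.82 / 75.450672
theta = 0.1832

0.1832


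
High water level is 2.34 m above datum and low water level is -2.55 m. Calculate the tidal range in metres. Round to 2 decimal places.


Tidal range = High water - Low water
Tidal range = 2.34 - (-2.55)
Tidal range = 4.89 m

4.89


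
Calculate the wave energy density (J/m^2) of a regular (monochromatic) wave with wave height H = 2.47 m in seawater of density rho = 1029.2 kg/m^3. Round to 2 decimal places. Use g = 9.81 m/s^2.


E = (1/8) * rho * g * H^2
E = (1/8) * 1029.2 * 9.81 * 2.47^2
E = 0.125 * 1029.2 * 9.81 * 6.1009
E = 7699.68 J/m^2

7699.68


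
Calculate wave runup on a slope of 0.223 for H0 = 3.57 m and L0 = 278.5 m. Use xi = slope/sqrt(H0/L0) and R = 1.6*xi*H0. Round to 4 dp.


xi = slope / sqrt(H0/L0)
H0/L0 = 3.57/278.5 = 0.012819
sqrt(0.012819) = 0.113220
xi = 0.223 / 0.113220 = 1.969624
R = 1.6 * xi * H0 = 1.6 * 1.969624 * 3.57
R = 11.2505 m

11.2505


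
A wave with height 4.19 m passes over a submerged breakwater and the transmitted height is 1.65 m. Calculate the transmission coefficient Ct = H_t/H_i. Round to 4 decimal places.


Ct = H_t / H_i
Ct = 1.65 / 4.19
Ct = 0.3938

0.3938


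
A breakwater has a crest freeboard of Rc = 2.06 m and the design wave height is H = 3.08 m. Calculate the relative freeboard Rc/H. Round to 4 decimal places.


Relative freeboard = Rc / H
= 2.06 / 3.08
= 0.6688

0.6688


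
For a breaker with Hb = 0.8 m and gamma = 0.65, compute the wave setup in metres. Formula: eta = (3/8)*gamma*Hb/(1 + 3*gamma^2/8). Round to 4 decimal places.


eta = (3/8) * gamma * Hb / (1 + 3*gamma^2/8)
Numerator = (3/8) * 0.65 * 0.8 = 0.195000
Denominator = 1 + 3*0.65^2/8 = 1 + 0.158438 = 1.158438
eta = 0.195000 / 1.158438
eta = 0.1683 m

0.1683


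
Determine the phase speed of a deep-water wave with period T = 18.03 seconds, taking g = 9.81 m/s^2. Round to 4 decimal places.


We use the deep-water celerity formula:
C = g * T / (2 * pi)
C = 9.81 * 18.03 / (2 * 3.14159...)
C = 176.874300 / 6.283185
C = 28.1504 m/s

28.1504


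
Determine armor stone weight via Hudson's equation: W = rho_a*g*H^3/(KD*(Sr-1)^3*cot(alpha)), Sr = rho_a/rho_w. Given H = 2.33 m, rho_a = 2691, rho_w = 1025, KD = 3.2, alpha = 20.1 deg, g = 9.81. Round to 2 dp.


Sr = rho_a / rho_w = 2691 / 1025 = 2.625366
(Sr - 1) = 1.625366
(Sr - 1)^3 = 4.293915
cot(20.1) = 1 / tan(20.1) = 1 / 0.365948 = 2.732628
Numerator = 2691 * 9.81 * 2.33^3 = 333926.1792
Denominator = 3.2 * 4.293915 * 2.732628 = 37.547753
W = 333926.1792 / 37.547753
W = 8893.37 N

8893.37


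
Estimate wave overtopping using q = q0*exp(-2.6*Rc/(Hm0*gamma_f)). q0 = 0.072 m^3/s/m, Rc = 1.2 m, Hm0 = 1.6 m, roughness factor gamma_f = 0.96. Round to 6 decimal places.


q = q0 * exp(-2.6 * Rc / (Hm0 * gamma_f))
Exponent = -2.6 * 1.2 / (1.6 * 0.96)
= -2.6 * 1.2 / 1.5360
= -2.031250
exp(-2.031250) = 0.131171
q = 0.072 * 0.131171
q = 0.009444 m^3/s/m

0.009444


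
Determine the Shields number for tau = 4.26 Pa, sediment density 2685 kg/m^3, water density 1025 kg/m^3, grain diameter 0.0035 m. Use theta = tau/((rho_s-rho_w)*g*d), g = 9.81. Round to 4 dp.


theta = tau / ((rho_s - rho_w) * g * d)
rho_s - rho_w = 2685 - 1025 = 1660
Denominator = 1660 * 9.81 * 0.0035 = 56.996100
theta = 4.26 / 56.996100
theta = 0.0747

0.0747


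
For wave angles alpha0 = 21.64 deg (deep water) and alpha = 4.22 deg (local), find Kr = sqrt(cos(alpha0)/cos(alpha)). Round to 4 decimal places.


Kr = sqrt(cos(alpha0) / cos(alpha))
cos(21.64) = 0.929519
cos(4.22) = 0.997289
Kr = sqrt(0.929519 / 0.997289)
Kr = sqrt(0.932046)
Kr = 0.9654

0.9654


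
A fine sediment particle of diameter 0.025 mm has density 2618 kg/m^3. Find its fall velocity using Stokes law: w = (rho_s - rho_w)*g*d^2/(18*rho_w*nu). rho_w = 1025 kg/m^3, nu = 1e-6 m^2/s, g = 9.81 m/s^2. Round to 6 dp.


w = (rho_s - rho_w) * g * d^2 / (18 * rho_w * nu)
d = 0.025 mm = 0.000025 m
rho_s - rho_w = 2618 - 1025 = 1593
Numerator = 1593 * 9.81 * (0.000025)^2 = 0.000009767081
Denominator = 18 * 1025 * 1e-6 = 0.018450
w = 0.000529 m/s

0.000529


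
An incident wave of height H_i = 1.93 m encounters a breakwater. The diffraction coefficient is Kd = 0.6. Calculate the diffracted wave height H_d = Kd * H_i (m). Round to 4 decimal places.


H_d = Kd * H_i
H_d = 0.6 * 1.93
H_d = 1.1580 m

1.1580


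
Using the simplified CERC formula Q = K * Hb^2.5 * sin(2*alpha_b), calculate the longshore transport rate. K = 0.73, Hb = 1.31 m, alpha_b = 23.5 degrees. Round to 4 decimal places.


Q = K * Hb^2.5 * sin(2 * alpha_b)
Hb^2.5 = 1.31^2.5 = 1.964166
sin(2 * 23.5) = sin(47.0) = 0.731354
Q = 0.73 * 1.964166 * 0.731354
Q = 1.0486 m^3/s

1.0486


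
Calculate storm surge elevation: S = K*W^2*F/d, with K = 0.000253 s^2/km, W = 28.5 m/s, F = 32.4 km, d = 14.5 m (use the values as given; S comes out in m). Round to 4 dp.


S = K * W^2 * F / d
W^2 = 28.5^2 = 812.25
S = 0.000253 * 812.25 * 32.4 / 14.5
Numerator = 0.000253 * 812.25 * 32.4 = 6.658176
S = 6.658176 / 14.5 = 0.4592 m

0.4592


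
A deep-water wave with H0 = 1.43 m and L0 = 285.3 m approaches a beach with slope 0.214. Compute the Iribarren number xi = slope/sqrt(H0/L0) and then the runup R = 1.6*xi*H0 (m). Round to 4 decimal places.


xi = slope / sqrt(H0/L0)
H0/L0 = 1.43/285.3 = 0.005012
sqrt(0.005012) = 0.070797
xi = 0.214 / 0.070797 = 3.022711
R = 1.6 * xi * H0 = 1.6 * 3.022711 * 1.43
R = 6.9160 m

6.9160


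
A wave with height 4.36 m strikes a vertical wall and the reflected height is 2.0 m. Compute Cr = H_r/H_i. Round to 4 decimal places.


Cr = H_r / H_i
Cr = 2.0 / 4.36
Cr = 0.4587

0.4587


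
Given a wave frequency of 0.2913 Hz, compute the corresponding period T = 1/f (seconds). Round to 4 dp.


T = 1 / f
T = 1 / 0.2913
T = 3.4329 s

3.4329


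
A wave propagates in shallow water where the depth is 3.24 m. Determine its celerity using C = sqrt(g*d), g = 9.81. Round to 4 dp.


Using the shallow-water approximation:
C = sqrt(g * d) = sqrt(9.81 * 3.24)
C = sqrt(31.7844)
C = 5.6378 m/s

5.6378


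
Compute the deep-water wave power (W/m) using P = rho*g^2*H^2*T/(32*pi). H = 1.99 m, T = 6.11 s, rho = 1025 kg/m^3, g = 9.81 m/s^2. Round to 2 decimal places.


P = rho * g^2 * H^2 * T / (32 * pi)
P = 1025 * 9.81^2 * 1.99^2 * 6.11 / (32 * pi)
P = 1025 * 96.2361 * 3.9601 * 6.11 / 100.53096
P = 23741.57 W/m

23741.57


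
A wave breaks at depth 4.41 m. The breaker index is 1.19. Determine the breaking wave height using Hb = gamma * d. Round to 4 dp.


Hb = gamma * d
Hb = 1.19 * 4.41
Hb = 5.2479 m

5.2479


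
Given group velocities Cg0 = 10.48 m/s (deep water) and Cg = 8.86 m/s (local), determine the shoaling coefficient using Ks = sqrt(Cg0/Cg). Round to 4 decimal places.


Ks = sqrt(Cg0 / Cg)
Ks = sqrt(10.48 / 8.86)
Ks = sqrt(1.1828)
Ks = 1.0876

1.0876


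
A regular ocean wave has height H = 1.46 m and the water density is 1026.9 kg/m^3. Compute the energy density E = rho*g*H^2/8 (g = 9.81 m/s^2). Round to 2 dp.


E = (1/8) * rho * g * H^2
E = (1/8) * 1026.9 * 9.81 * 1.46^2
E = 0.125 * 1026.9 * 9.81 * 2.1316
E = 2684.19 J/m^2

2684.19


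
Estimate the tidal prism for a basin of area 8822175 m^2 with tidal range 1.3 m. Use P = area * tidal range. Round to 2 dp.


Tidal prism = Area * Tidal range
P = 8822175 * 1.3
P = 11468827.50 m^3

11468827.50


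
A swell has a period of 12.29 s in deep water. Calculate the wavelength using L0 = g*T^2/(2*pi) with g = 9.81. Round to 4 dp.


L0 = g * T^2 / (2 * pi)
L0 = 9.81 * 12.29^2 / (2 * pi)
L0 = 9.81 * 151.0441 / 6.28319
L0 = 1481.7426 / 6.28319
L0 = 235.8267 m

235.8267


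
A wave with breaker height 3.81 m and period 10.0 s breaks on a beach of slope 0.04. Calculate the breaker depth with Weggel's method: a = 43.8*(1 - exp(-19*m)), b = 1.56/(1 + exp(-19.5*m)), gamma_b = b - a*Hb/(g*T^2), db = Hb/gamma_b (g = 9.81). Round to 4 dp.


a = 43.8 * (1 - exp(-19 * m))
exp(-19 * 0.04) = exp(-0.7600) = 0.467666
a = 43.8 * (1 - 0.467666) = 23.316210
b = 1.56 / (1 + exp(-19.5 * m))
exp(-19.5 * 0.04) = exp(-0.7800) = 0.458406
b = 1.56 / (1 + 0.458406) = 1.069661
Hb / (g * T^2) = 3.81 / (9.81 * 10.0^2) = 3.81 / 981.0000 = 0.00388379
gamma_b = b - a * Hb/(g*T^2) = 1.069661 - 23.316210 * 0.00388379 = 0.979106
db = Hb / gamma_b = 3.81 / 0.979106
db = 3.8913 m

3.8913


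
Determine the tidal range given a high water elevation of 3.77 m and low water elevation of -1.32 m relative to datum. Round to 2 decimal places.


Tidal range = High water - Low water
Tidal range = 3.77 - (-1.32)
Tidal range = 5.09 m

5.09


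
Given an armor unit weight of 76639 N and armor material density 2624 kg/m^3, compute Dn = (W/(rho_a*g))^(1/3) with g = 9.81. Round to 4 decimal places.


V = W / (rho_a * g)
V = 76639 / (2624 * 9.81)
V = 76639 / 25741.44
V = 2.977262 m^3
Dn = V^(1/3) = 2.977262^(1/3)
Dn = 1.4386 m

1.4386


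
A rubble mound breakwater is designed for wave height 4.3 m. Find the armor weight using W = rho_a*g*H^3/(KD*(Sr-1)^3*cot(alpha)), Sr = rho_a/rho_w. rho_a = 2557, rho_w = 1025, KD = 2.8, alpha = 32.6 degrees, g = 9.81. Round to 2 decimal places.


Sr = rho_a / rho_w = 2557 / 1025 = 2.494634
(Sr - 1) = 1.494634
(Sr - 1)^3 = 3.338910
cot(32.6) = 1 / tan(32.6) = 1 / 0.639527 = 1.563656
Numerator = 2557 * 9.81 * 4.3^3 = 1994367.1042
Denominator = 2.8 * 3.338910 * 1.563656 = 14.618542
W = 1994367.1042 / 14.618542
W = 136427.22 N

136427.22


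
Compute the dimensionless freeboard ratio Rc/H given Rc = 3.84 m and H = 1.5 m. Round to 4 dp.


Relative freeboard = Rc / H
= 3.84 / 1.5
= 2.5600

2.5600


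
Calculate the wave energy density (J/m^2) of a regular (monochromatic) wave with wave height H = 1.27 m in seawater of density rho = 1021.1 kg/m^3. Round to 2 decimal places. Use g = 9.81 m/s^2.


E = (1/8) * rho * g * H^2
E = (1/8) * 1021.1 * 9.81 * 1.27^2
E = 0.125 * 1021.1 * 9.81 * 1.6129
E = 2019.55 J/m^2

2019.55


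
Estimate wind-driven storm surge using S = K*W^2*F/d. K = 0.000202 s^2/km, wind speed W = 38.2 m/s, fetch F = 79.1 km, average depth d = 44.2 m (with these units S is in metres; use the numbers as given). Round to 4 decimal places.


S = K * W^2 * F / d
W^2 = 38.2^2 = 1459.24
S = 0.000202 * 1459.24 * 79.1 / 44.2
Numerator = 0.000202 * 1459.24 * 79.1 = 23.316029
S = 23.316029 / 44.2 = 0.5275 m

0.5275


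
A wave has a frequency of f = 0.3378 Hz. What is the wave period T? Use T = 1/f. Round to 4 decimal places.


T = 1 / f
T = 1 / 0.3378
T = 2.9603 s

2.9603


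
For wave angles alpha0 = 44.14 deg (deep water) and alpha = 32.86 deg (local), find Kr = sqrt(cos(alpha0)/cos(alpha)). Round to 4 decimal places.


Kr = sqrt(cos(alpha0) / cos(alpha))
cos(44.14) = 0.717640
cos(32.86) = 0.839999
Kr = sqrt(0.717640 / 0.839999)
Kr = sqrt(0.854335)
Kr = 0.9243

0.9243


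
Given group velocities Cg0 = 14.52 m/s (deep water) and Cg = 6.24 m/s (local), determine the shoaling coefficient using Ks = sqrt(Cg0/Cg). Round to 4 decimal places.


Ks = sqrt(Cg0 / Cg)
Ks = sqrt(14.52 / 6.24)
Ks = sqrt(2.3269)
Ks = 1.5254

1.5254


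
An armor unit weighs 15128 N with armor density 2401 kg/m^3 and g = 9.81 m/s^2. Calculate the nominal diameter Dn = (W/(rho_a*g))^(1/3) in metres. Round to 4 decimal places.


V = W / (rho_a * g)
V = 15128 / (2401 * 9.81)
V = 15128 / 23553.81
V = 0.642274 m^3
Dn = V^(1/3) = 0.642274^(1/3)
Dn = 0.8628 m

0.8628


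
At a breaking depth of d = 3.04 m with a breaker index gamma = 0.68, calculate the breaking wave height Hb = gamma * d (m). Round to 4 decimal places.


Hb = gamma * d
Hb = 0.68 * 3.04
Hb = 2.0672 m

2.0672


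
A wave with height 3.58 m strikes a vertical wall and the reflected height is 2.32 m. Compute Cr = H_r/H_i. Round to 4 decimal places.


Cr = H_r / H_i
Cr = 2.32 / 3.58
Cr = 0.6480

0.6480


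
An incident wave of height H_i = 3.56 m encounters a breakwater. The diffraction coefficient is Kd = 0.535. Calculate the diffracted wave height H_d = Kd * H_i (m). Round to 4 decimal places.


H_d = Kd * H_i
H_d = 0.535 * 3.56
H_d = 1.9046 m

1.9046


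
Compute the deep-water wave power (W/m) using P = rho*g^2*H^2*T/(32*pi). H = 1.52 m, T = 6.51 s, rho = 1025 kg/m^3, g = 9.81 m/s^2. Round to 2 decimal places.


P = rho * g^2 * H^2 * T / (32 * pi)
P = 1025 * 9.81^2 * 1.52^2 * 6.51 / (32 * pi)
P = 1025 * 96.2361 * 2.3104 * 6.51 / 100.53096
P = 14758.09 W/m

14758.09


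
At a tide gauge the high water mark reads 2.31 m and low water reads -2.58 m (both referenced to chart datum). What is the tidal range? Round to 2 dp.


Tidal range = High water - Low water
Tidal range = 2.31 - (-2.58)
Tidal range = 4.89 m

4.89


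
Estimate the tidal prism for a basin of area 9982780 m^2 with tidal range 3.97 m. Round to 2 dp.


Tidal prism = Area * Tidal range
P = 9982780 * 3.97
P = 39631636.60 m^3

39631636.60


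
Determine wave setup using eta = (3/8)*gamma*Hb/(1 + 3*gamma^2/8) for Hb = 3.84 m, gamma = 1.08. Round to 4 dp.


eta = (3/8) * gamma * Hb / (1 + 3*gamma^2/8)
Numerator = (3/8) * 1.08 * 3.84 = 1.555200
Denominator = 1 + 3*1.08^2/8 = 1 + 0.437400 = 1.437400
eta = 1.555200 / 1.437400
eta = 1.0820 m

1.0820
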